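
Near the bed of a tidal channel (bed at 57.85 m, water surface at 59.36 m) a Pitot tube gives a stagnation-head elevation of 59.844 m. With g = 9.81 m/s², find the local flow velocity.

v ≈ 3.08 m/s

Near the bed, under hydrostatic conditions, the piezometric head (z + ψ) equals the free-surface elevation, 59.36 m.
Velocity head = total − piezometric = 59.844 − 59.36 = 0.484 m.
v = √(2g·h_v) = √(2 × 9.81 × 0.484) = 3.08 m/s.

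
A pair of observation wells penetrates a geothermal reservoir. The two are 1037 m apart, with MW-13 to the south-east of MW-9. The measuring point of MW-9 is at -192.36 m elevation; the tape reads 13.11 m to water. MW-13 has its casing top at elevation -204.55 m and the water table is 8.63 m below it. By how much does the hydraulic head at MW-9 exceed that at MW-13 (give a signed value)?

Total head at MW-9: h = -192.36 − 13.11 = -205.47 m.
Total head at MW-13: h = -204.55 − 8.63 = -213.18 m.
Head difference: h(MW-9) − h(MW-13) = -205.47 − (-213.18) = 7.71 m.

Δh ≈ 7.71 m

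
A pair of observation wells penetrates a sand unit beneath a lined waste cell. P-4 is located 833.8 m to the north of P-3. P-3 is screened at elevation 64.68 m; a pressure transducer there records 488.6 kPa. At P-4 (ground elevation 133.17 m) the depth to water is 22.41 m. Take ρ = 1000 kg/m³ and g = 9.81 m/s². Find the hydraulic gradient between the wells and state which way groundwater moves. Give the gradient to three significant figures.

i ≈ 0.00447; groundwater flows toward the north

Pressure head at P-3: ψ = P/(ρg) = 488.6×1000 / (1000 × 9.81) = 49.81 m.
Total head at P-3: h = z + ψ = 64.68 + 49.81 = 114.49 m.
Total head at P-4: h = 133.17 − 22.41 = 110.76 m.
Head difference: h(P-3) − h(P-4) = 114.49 − 110.76 = 3.73 m.
Hydraulic gradient: i = |Δh| / L = 3.73 / 833.8 = 0.00447.
Flow is from higher to lower head: from P-3 toward P-4, i.e. toward the north.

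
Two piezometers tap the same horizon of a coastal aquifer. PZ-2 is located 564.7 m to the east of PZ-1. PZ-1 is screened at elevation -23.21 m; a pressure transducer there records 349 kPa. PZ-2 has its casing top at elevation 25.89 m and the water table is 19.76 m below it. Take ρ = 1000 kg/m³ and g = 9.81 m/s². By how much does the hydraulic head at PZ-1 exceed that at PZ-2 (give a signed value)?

Δh ≈ 6.24 m

Pressure head at PZ-1: ψ = P/(ρg) = 349×1000 / (1000 × 9.81) = 35.58 m.
Total head at PZ-1: h = z + ψ = -23.21 + 35.58 = 12.37 m.
Total head at PZ-2: h = 25.89 − 19.76 = 6.13 m.
Head difference: h(PZ-1) − h(PZ-2) = 12.37 − 6.13 = 6.24 m.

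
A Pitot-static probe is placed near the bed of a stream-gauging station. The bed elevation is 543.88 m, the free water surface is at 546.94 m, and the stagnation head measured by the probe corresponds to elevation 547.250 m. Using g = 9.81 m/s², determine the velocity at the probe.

v ≈ 2.47 m/s

Near the bed, under hydrostatic conditions, the piezometric head (z + ψ) equals the free-surface elevation, 546.94 m.
Velocity head = total − piezometric = 547.250 − 546.94 = 0.310 m.
v = √(2g·h_v) = √(2 × 9.81 × 0.310) = 2.47 m/s.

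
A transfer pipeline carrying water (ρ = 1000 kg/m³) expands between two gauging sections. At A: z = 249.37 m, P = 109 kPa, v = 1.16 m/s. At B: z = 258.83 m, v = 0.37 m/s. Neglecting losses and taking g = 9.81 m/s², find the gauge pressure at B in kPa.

Pressure head at A: ψ₁ = P₁/(ρg) = 109×1000 / (1000 × 9.81) = 11.11 m.
Velocity heads: v₁²/2g = 1.16²/19.62 = 0.069 m; v₂²/2g = 0.37²/19.62 = 0.007 m.
Total head H = z₁ + ψ₁ + v₁²/2g = 249.37 + 11.11 + 0.069 = 260.55 m.
ψ₂ = H − z₂ − v₂²/2g = 260.55 − 258.83 − 0.007 = 1.71 m.
P₂ = ρgψ₂ = 1000 × 9.81 × 1.71 ≈ 16.8 kPa.

P₂ ≈ 16.8 kPa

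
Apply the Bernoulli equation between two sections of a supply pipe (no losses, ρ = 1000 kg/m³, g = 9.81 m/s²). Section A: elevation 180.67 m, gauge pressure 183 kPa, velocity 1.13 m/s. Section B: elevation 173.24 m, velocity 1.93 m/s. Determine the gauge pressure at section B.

P₂ ≈ 255 kPa

Pressure head at A: ψ₁ = P₁/(ρg) = 183×1000 / (1000 × 9.81) = 18.65 m.
Velocity heads: v₁²/2g = 1.13²/19.62 = 0.065 m; v₂²/2g = 1.93²/19.62 = 0.190 m.
Total head H = z₁ + ψ₁ + v₁²/2g = 180.67 + 18.65 + 0.065 = 199.38 m.
ψ₂ = H − z₂ − v₂²/2g = 199.38 − 173.24 − 0.190 = 25.95 m.
P₂ = ρgψ₂ = 1000 × 9.81 × 25.95 ≈ 255 kPa.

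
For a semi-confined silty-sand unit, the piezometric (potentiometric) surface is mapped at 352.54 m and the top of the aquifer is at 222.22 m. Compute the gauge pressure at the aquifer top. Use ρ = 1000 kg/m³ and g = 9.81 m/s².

P ≈ 1280 kPa

Pressure head at the aquifer top: ψ = h − z = 352.54 − 222.22 = 130.32 m.
P = ρgψ = 1000 × 9.81 × 130.32 = 1278439 Pa ≈ 1280 kPa.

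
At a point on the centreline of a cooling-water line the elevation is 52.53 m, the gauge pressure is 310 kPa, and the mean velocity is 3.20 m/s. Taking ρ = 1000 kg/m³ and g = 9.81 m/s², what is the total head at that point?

h ≈ 84.65 m

Pressure head ψ = P/(ρg) = 310×1000 / (1000 × 9.81) = 31.60 m.
Velocity head = v²/(2g) = 3.20² / (2 × 9.81) = 0.522 m.
h = z + ψ + v²/(2g) = 52.53 + 31.60 + 0.522 = 84.65 m.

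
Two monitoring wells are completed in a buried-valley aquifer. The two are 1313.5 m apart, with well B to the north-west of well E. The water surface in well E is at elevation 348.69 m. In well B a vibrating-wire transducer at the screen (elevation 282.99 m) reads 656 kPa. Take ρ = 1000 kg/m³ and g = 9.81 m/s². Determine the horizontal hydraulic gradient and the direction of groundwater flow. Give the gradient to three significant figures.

i ≈ 0.000891; groundwater flows toward the south-east

Total head at well E: h = 348.69 m (water level in the piezometer is the total head).
Pressure head at well B: ψ = P/(ρg) = 656×1000 / (1000 × 9.81) = 66.87 m.
Total head at well B: h = z + ψ = 282.99 + 66.87 = 349.86 m.
Head difference: h(well E) − h(well B) = 348.69 − 349.86 = -1.17 m.
Hydraulic gradient: i = |Δh| / L = 1.17 / 1313.5 = 0.000891.
Flow is from higher to lower head: from well B toward well E, i.e. toward the south-east.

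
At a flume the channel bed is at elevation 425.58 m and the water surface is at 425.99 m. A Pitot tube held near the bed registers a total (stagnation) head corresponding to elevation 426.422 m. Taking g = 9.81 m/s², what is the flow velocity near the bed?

Near the bed, under hydrostatic conditions, the piezometric head (z + ψ) equals the free-surface elevation, 425.99 m.
Velocity head = total − piezometric = 426.422 − 425.99 = 0.432 m.
v = √(2g·h_v) = √(2 × 9.81 × 0.432) = 2.91 m/s.

v ≈ 2.91 m/s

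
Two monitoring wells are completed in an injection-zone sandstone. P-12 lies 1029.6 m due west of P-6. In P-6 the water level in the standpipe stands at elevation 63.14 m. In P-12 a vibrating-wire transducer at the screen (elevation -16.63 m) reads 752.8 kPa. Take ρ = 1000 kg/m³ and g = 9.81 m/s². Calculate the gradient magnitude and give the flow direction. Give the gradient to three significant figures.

Total head at P-6: h = 63.14 m (water level in the piezometer is the total head).
Pressure head at P-12: ψ = P/(ρg) = 752.8×1000 / (1000 × 9.81) = 76.74 m.
Total head at P-12: h = z + ψ = -16.63 + 76.74 = 60.11 m.
Head difference: h(P-6) − h(P-12) = 63.14 − 60.11 = 3.03 m.
Hydraulic gradient: i = |Δh| / L = 3.03 / 1029.6 = 0.00294.
Flow is from higher to lower head: from P-6 toward P-12, i.e. toward the west.

i ≈ 0.00294; groundwater flows toward the west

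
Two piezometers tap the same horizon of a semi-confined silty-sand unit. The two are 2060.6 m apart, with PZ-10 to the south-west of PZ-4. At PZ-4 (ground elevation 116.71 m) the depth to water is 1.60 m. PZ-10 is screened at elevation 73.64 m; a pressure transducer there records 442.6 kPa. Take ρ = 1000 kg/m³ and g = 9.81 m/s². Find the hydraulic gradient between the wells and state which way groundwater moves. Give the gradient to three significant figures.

Total head at PZ-4: h = 116.71 − 1.60 = 115.11 m.
Pressure head at PZ-10: ψ = P/(ρg) = 442.6×1000 / (1000 × 9.81) = 45.12 m.
Total head at PZ-10: h = z + ψ = 73.64 + 45.12 = 118.76 m.
Head difference: h(PZ-4) − h(PZ-10) = 115.11 − 118.76 = -3.65 m.
Hydraulic gradient: i = |Δh| / L = 3.65 / 2060.6 = 0.00177.
Flow is from higher to lower head: from PZ-10 toward PZ-4, i.e. toward the north-east.

i ≈ 0.00177; groundwater flows toward the north-east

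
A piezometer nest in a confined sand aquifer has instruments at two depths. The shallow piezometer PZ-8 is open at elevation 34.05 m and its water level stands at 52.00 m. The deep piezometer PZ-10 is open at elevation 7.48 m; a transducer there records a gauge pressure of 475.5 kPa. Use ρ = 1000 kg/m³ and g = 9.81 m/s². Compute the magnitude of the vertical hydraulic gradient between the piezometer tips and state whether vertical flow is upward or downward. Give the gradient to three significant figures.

Total head at PZ-8: h = 52.00 m (water level in the standpipe).
Pressure head at PZ-10: ψ = P/(ρg) = 475.5×1000 / (1000 × 9.81) = 48.47 m.
Total head at PZ-10: h = z + ψ = 7.48 + 48.47 = 55.95 m.
Δh = h(PZ-8) − h(PZ-10) = 52.00 − 55.95 = -3.95 m.
Vertical separation Δz = 34.05 − 7.48 = 26.57 m.
|i_v| = |Δh| / Δz = 3.95 / 26.57 = 0.149.
Head is higher in the deep piezometer, so vertical flow is upward (discharge condition).

|i_v| ≈ 0.149; vertical flow is upward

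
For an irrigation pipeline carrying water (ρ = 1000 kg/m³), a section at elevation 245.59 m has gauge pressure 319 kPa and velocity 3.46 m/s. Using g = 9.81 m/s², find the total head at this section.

Pressure head ψ = P/(ρg) = 319×1000 / (1000 × 9.81) = 32.52 m.
Velocity head = v²/(2g) = 3.46² / (2 × 9.81) = 0.610 m.
h = z + ψ + v²/(2g) = 245.59 + 32.52 + 0.610 = 278.72 m.

h ≈ 278.72 m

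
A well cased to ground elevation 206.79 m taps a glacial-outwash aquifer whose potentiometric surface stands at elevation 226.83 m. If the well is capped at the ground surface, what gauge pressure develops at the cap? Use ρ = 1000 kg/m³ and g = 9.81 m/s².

P ≈ 197 kPa

Head above the cap: Δh = 226.83 − 206.79 = 20.04 m.
P = ρgΔh = 1000 × 9.81 × 20.04 = 196592 Pa ≈ 197 kPa.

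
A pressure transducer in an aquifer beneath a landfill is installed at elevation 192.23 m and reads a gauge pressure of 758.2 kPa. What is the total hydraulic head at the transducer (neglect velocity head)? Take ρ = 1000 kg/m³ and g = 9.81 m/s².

ψ = P/(ρg) = 758.2×1000 / (1000 × 9.81) = 77.29 m.
h = z + ψ = 192.23 + 77.29 = 269.52 m.

h ≈ 269.52 m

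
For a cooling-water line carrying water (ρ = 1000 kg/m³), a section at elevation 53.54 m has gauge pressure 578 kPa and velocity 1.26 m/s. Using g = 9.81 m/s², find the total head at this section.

Pressure head ψ = P/(ρg) = 578×1000 / (1000 × 9.81) = 58.92 m.
Velocity head = v²/(2g) = 1.26² / (2 × 9.81) = 0.081 m.
h = z + ψ + v²/(2g) = 53.54 + 58.92 + 0.081 = 112.54 m.

h ≈ 112.54 m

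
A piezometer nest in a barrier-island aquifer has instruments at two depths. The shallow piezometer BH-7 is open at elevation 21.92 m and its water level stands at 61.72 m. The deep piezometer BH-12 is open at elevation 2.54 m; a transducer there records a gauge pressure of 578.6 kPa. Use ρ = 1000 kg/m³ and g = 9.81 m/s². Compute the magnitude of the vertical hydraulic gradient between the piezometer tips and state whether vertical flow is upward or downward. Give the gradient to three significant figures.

|i_v| ≈ 0.0103; vertical flow is downward

Total head at BH-7: h = 61.72 m (water level in the standpipe).
Pressure head at BH-12: ψ = P/(ρg) = 578.6×1000 / (1000 × 9.81) = 58.98 m.
Total head at BH-12: h = z + ψ = 2.54 + 58.98 = 61.52 m.
Δh = h(BH-7) − h(BH-12) = 61.72 − 61.52 = 0.20 m.
Vertical separation Δz = 21.92 − 2.54 = 19.38 m.
|i_v| = |Δh| / Δz = 0.20 / 19.38 = 0.0103.
Head is higher in the shallow piezometer, so vertical flow is downward (recharge condition).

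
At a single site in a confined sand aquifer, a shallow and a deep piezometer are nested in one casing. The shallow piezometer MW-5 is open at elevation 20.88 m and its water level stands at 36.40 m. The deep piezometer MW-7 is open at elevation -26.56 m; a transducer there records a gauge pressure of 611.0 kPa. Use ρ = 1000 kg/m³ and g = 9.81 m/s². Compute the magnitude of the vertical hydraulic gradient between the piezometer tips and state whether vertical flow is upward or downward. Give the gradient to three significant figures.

Total head at MW-5: h = 36.40 m (water level in the standpipe).
Pressure head at MW-7: ψ = P/(ρg) = 611.0×1000 / (1000 × 9.81) = 62.28 m.
Total head at MW-7: h = z + ψ = -26.56 + 62.28 = 35.72 m.
Δh = h(MW-5) − h(MW-7) = 36.40 − 35.72 = 0.68 m.
Vertical separation Δz = 20.88 − (-26.56) = 47.44 m.
|i_v| = |Δh| / Δz = 0.68 / 47.44 = 0.0143.
Head is higher in the shallow piezometer, so vertical flow is downward (recharge condition).

|i_v| ≈ 0.0143; vertical flow is downward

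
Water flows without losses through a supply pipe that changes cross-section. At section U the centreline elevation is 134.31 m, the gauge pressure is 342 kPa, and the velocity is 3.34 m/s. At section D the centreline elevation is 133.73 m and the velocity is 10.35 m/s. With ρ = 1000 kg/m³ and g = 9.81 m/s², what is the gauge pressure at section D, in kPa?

Pressure head at U: ψ₁ = P₁/(ρg) = 342×1000 / (1000 × 9.81) = 34.86 m.
Velocity heads: v₁²/2g = 3.34²/19.62 = 0.569 m; v₂²/2g = 10.35²/19.62 = 5.460 m.
Total head H = z₁ + ψ₁ + v₁²/2g = 134.31 + 34.86 + 0.569 = 169.74 m.
ψ₂ = H − z₂ − v₂²/2g = 169.74 − 133.73 − 5.460 = 30.55 m.
P₂ = ρgψ₂ = 1000 × 9.81 × 30.55 ≈ 300 kPa.

P₂ ≈ 300 kPa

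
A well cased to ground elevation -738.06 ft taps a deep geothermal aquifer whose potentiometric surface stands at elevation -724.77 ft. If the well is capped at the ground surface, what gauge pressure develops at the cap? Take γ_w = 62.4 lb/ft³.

Head above the cap: Δh = -724.77 − (-738.06) = 13.29 ft.
P = γΔh/144 = 62.4 × 13.29 / 144 = 5.76 psi.

P ≈ 5.76 psi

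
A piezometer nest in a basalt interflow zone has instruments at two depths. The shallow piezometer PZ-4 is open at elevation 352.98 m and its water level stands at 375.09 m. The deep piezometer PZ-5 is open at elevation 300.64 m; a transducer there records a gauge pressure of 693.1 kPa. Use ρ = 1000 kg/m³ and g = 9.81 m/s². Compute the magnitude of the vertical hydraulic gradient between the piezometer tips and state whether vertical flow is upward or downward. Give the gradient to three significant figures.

|i_v| ≈ 0.0726; vertical flow is downward

Total head at PZ-4: h = 375.09 m (water level in the standpipe).
Pressure head at PZ-5: ψ = P/(ρg) = 693.1×1000 / (1000 × 9.81) = 70.65 m.
Total head at PZ-5: h = z + ψ = 300.64 + 70.65 = 371.29 m.
Δh = h(PZ-4) − h(PZ-5) = 375.09 − 371.29 = 3.80 m.
Vertical separation Δz = 352.98 − 300.64 = 52.34 m.
|i_v| = |Δh| / Δz = 3.80 / 52.34 = 0.0726.
Head is higher in the shallow piezometer, so vertical flow is downward (recharge condition).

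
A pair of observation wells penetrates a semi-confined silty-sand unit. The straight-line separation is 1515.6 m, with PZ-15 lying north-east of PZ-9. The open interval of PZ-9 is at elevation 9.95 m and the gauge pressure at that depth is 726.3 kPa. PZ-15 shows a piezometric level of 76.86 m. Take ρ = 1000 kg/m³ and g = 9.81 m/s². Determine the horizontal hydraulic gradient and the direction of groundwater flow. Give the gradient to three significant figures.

i ≈ 0.00470; groundwater flows toward the north-east

Pressure head at PZ-9: ψ = P/(ρg) = 726.3×1000 / (1000 × 9.81) = 74.04 m.
Total head at PZ-9: h = z + ψ = 9.95 + 74.04 = 83.99 m.
Total head at PZ-15: h = 76.86 m (water level in the piezometer is the total head).
Head difference: h(PZ-9) − h(PZ-15) = 83.99 − 76.86 = 7.13 m.
Hydraulic gradient: i = |Δh| / L = 7.13 / 1515.6 = 0.00470.
Flow is from higher to lower head: from PZ-9 toward PZ-15, i.e. toward the north-east.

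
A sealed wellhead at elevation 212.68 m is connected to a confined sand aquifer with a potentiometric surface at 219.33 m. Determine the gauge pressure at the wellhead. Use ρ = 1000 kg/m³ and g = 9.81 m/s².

Head above the cap: Δh = 219.33 − 212.68 = 6.65 m.
P = ρgΔh = 1000 × 9.81 × 6.65 = 65237 Pa ≈ 65.2 kPa.

P ≈ 65.2 kPa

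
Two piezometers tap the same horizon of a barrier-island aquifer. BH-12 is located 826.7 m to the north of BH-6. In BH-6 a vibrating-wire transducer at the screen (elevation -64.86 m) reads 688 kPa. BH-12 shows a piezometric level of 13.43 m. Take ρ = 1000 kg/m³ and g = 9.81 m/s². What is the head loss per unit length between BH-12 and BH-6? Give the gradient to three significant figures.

Pressure head at BH-6: ψ = P/(ρg) = 688×1000 / (1000 × 9.81) = 70.13 m.
Total head at BH-6: h = z + ψ = -64.86 + 70.13 = 5.27 m.
Total head at BH-12: h = 13.43 m (water level in the piezometer is the total head).
Head difference: h(BH-6) − h(BH-12) = 5.27 − 13.43 = -8.16 m.
Hydraulic gradient: i = |Δh| / L = 8.16 / 826.7 = 0.00987.

i ≈ 0.00987 m/m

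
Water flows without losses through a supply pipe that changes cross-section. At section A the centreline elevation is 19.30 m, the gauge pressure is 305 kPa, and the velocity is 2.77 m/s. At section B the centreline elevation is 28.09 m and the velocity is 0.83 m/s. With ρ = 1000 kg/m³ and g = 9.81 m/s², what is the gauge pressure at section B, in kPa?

Pressure head at A: ψ₁ = P₁/(ρg) = 305×1000 / (1000 × 9.81) = 31.09 m.
Velocity heads: v₁²/2g = 2.77²/19.62 = 0.391 m; v₂²/2g = 0.83²/19.62 = 0.035 m.
Total head H = z₁ + ψ₁ + v₁²/2g = 19.30 + 31.09 + 0.391 = 50.78 m.
ψ₂ = H − z₂ − v₂²/2g = 50.78 − 28.09 − 0.035 = 22.66 m.
P₂ = ρgψ₂ = 1000 × 9.81 × 22.66 ≈ 222 kPa.

P₂ ≈ 222 kPa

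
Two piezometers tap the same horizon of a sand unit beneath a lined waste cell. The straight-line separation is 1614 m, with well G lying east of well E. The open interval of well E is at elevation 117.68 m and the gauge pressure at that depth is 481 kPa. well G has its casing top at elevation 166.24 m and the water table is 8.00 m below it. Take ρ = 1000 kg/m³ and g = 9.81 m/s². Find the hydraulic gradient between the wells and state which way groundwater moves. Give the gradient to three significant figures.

Pressure head at well E: ψ = P/(ρg) = 481×1000 / (1000 × 9.81) = 49.03 m.
Total head at well E: h = z + ψ = 117.68 + 49.03 = 166.71 m.
Total head at well G: h = 166.24 − 8.00 = 158.24 m.
Head difference: h(well E) − h(well G) = 166.71 − 158.24 = 8.47 m.
Hydraulic gradient: i = |Δh| / L = 8.47 / 1614 = 0.00525.
Flow is from higher to lower head: from well E toward well G, i.e. toward the east.

i ≈ 0.00525; groundwater flows toward the east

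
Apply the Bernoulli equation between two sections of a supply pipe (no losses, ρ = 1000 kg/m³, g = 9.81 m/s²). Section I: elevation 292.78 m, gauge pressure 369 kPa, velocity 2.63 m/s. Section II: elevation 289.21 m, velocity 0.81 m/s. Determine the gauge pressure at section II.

P₂ ≈ 407 kPa

Pressure head at I: ψ₁ = P₁/(ρg) = 369×1000 / (1000 × 9.81) = 37.61 m.
Velocity heads: v₁²/2g = 2.63²/19.62 = 0.353 m; v₂²/2g = 0.81²/19.62 = 0.033 m.
Total head H = z₁ + ψ₁ + v₁²/2g = 292.78 + 37.61 + 0.353 = 330.74 m.
ψ₂ = H − z₂ − v₂²/2g = 330.74 − 289.21 − 0.033 = 41.50 m.
P₂ = ρgψ₂ = 1000 × 9.81 × 41.50 ≈ 407 kPa.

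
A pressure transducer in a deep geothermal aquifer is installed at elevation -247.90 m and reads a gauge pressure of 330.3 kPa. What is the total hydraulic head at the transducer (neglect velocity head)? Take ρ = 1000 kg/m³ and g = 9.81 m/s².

ψ = P/(ρg) = 330.3×1000 / (1000 × 9.81) = 33.67 m.
h = z + ψ = -247.90 + 33.67 = -214.23 m.

h ≈ -214.23 m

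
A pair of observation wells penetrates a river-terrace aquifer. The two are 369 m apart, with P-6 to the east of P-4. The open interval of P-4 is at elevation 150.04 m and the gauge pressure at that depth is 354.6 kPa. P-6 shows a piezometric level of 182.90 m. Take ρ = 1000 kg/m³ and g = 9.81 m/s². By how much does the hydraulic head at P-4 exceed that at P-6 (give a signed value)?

Pressure head at P-4: ψ = P/(ρg) = 354.6×1000 / (1000 × 9.81) = 36.15 m.
Total head at P-4: h = z + ψ = 150.04 + 36.15 = 186.19 m.
Total head at P-6: h = 182.90 m (water level in the piezometer is the total head).
Head difference: h(P-4) − h(P-6) = 186.19 − 182.90 = 3.29 m.

Δh ≈ 3.29 m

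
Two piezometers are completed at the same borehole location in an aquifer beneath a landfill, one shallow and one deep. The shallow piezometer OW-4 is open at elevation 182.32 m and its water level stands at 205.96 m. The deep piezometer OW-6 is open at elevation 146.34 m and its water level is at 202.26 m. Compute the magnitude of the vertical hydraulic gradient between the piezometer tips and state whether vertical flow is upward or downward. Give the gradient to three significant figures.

|i_v| ≈ 0.103; vertical flow is downward

Total head at OW-4: h = 205.96 m (water level in the standpipe).
Total head at OW-6: h = 202.26 m.
Δh = h(OW-4) − h(OW-6) = 205.96 − 202.26 = 3.70 m.
Vertical separation Δz = 182.32 − 146.34 = 35.98 m.
|i_v| = |Δh| / Δz = 3.70 / 35.98 = 0.103.
Head is higher in the shallow piezometer, so vertical flow is downward (recharge condition).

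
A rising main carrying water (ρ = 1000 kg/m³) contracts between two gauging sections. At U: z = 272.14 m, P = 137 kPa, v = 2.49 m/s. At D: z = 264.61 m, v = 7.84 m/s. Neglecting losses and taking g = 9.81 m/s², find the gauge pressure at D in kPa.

P₂ ≈ 183 kPa

Pressure head at U: ψ₁ = P₁/(ρg) = 137×1000 / (1000 × 9.81) = 13.97 m.
Velocity heads: v₁²/2g = 2.49²/19.62 = 0.316 m; v₂²/2g = 7.84²/19.62 = 3.133 m.
Total head H = z₁ + ψ₁ + v₁²/2g = 272.14 + 13.97 + 0.316 = 286.43 m.
ψ₂ = H − z₂ − v₂²/2g = 286.43 − 264.61 − 3.133 = 18.69 m.
P₂ = ρgψ₂ = 1000 × 9.81 × 18.69 ≈ 183 kPa.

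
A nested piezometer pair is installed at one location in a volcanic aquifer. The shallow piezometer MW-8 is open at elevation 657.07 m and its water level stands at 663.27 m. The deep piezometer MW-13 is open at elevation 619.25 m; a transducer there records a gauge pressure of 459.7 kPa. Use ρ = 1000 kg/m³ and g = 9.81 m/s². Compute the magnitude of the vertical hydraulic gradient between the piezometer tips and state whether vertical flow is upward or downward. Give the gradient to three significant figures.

Total head at MW-8: h = 663.27 m (water level in the standpipe).
Pressure head at MW-13: ψ = P/(ρg) = 459.7×1000 / (1000 × 9.81) = 46.86 m.
Total head at MW-13: h = z + ψ = 619.25 + 46.86 = 666.11 m.
Δh = h(MW-8) − h(MW-13) = 663.27 − 666.11 = -2.84 m.
Vertical separation Δz = 657.07 − 619.25 = 37.82 m.
|i_v| = |Δh| / Δz = 2.84 / 37.82 = 0.0751.
Head is higher in the deep piezometer, so vertical flow is upward (discharge condition).

|i_v| ≈ 0.0751; vertical flow is upward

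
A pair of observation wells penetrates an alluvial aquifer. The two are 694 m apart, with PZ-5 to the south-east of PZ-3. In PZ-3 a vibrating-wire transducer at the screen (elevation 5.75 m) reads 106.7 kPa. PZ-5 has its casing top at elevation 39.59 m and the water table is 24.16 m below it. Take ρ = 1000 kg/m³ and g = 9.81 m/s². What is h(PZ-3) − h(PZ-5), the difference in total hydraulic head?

Δh ≈ 1.20 m

Pressure head at PZ-3: ψ = P/(ρg) = 106.7×1000 / (1000 × 9.81) = 10.88 m.
Total head at PZ-3: h = z + ψ = 5.75 + 10.88 = 16.63 m.
Total head at PZ-5: h = 39.59 − 24.16 = 15.43 m.
Head difference: h(PZ-3) − h(PZ-5) = 16.63 − 15.43 = 1.20 m.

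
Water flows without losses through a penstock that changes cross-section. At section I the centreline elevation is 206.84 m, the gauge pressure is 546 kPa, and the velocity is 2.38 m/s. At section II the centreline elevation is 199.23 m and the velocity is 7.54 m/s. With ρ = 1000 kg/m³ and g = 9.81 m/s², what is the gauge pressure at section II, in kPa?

Pressure head at I: ψ₁ = P₁/(ρg) = 546×1000 / (1000 × 9.81) = 55.66 m.
Velocity heads: v₁²/2g = 2.38²/19.62 = 0.289 m; v₂²/2g = 7.54²/19.62 = 2.898 m.
Total head H = z₁ + ψ₁ + v₁²/2g = 206.84 + 55.66 + 0.289 = 262.79 m.
ψ₂ = H − z₂ − v₂²/2g = 262.79 − 199.23 − 2.898 = 60.66 m.
P₂ = ρgψ₂ = 1000 × 9.81 × 60.66 ≈ 595 kPa.

P₂ ≈ 595 kPa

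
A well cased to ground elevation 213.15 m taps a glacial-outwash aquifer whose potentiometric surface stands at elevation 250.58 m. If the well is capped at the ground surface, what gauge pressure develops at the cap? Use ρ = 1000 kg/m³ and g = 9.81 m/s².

Head above the cap: Δh = 250.58 − 213.15 = 37.43 m.
P = ρgΔh = 1000 × 9.81 × 37.43 = 367188 Pa ≈ 367 kPa.

P ≈ 367 kPa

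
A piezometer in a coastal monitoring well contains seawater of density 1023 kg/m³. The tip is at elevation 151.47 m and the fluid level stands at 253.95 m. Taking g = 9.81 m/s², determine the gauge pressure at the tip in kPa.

Pressure head ψ = h − z = 253.95 − 151.47 = 102.48 m.
P = ρgψ = 1023 × 9.81 × 102.48 = 1028451 Pa ≈ 1030 kPa.

P ≈ 1030 kPa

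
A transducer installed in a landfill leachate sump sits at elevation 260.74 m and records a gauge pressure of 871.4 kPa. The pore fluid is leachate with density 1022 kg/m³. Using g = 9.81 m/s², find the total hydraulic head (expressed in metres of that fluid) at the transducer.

h ≈ 347.66 m

ψ = P/(ρg) = 871.4×1000 / (1022 × 9.81) = 86.92 m.
h = z + ψ = 260.74 + 86.92 = 347.66 m.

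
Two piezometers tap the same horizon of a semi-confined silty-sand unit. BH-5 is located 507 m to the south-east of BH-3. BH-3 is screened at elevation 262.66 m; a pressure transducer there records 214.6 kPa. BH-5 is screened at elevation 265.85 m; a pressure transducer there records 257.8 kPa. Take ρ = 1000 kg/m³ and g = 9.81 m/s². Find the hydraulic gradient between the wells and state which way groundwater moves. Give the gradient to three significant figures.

i ≈ 0.0150; groundwater flows toward the north-west

Pressure head at BH-3: ψ = P/(ρg) = 214.6×1000 / (1000 × 9.81) = 21.88 m.
Total head at BH-3: h = z + ψ = 262.66 + 21.88 = 284.54 m.
Pressure head at BH-5: ψ = P/(ρg) = 257.8×1000 / (1000 × 9.81) = 26.28 m.
Total head at BH-5: h = z + ψ = 265.85 + 26.28 = 292.13 m.
Head difference: h(BH-3) − h(BH-5) = 284.54 − 292.13 = -7.59 m.
Hydraulic gradient: i = |Δh| / L = 7.59 / 507 = 0.0150.
Flow is from higher to lower head: from BH-5 toward BH-3, i.e. toward the north-west.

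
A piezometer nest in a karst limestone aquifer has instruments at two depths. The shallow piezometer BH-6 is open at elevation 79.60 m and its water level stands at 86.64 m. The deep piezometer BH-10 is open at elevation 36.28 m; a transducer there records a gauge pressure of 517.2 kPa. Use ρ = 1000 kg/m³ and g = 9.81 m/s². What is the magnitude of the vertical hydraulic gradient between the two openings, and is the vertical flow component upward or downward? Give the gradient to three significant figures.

|i_v| ≈ 0.0545; vertical flow is upward

Total head at BH-6: h = 86.64 m (water level in the standpipe).
Pressure head at BH-10: ψ = P/(ρg) = 517.2×1000 / (1000 × 9.81) = 52.72 m.
Total head at BH-10: h = z + ψ = 36.28 + 52.72 = 89.00 m.
Δh = h(BH-6) − h(BH-10) = 86.64 − 89.00 = -2.36 m.
Vertical separation Δz = 79.60 − 36.28 = 43.32 m.
|i_v| = |Δh| / Δz = 2.36 / 43.32 = 0.0545.
Head is higher in the deep piezometer, so vertical flow is upward (discharge condition).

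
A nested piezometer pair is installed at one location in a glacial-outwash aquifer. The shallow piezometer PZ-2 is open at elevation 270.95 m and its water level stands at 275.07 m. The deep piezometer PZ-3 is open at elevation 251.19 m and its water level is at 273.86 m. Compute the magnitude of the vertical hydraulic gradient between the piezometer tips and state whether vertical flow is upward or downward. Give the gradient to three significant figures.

Total head at PZ-2: h = 275.07 m (water level in the standpipe).
Total head at PZ-3: h = 273.86 m.
Δh = h(PZ-2) − h(PZ-3) = 275.07 − 273.86 = 1.21 m.
Vertical separation Δz = 270.95 − 251.19 = 19.76 m.
|i_v| = |Δh| / Δz = 1.21 / 19.76 = 0.0612.
Head is higher in the shallow piezometer, so vertical flow is downward (recharge condition).

|i_v| ≈ 0.0612; vertical flow is downward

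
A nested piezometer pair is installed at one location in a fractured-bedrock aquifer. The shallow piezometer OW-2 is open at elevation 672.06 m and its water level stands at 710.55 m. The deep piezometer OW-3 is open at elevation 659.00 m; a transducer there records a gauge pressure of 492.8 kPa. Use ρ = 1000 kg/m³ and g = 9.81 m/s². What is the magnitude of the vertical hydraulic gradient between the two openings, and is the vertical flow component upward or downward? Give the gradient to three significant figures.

|i_v| ≈ 0.101; vertical flow is downward

Total head at OW-2: h = 710.55 m (water level in the standpipe).
Pressure head at OW-3: ψ = P/(ρg) = 492.8×1000 / (1000 × 9.81) = 50.23 m.
Total head at OW-3: h = z + ψ = 659.00 + 50.23 = 709.23 m.
Δh = h(OW-2) − h(OW-3) = 710.55 − 709.23 = 1.32 m.
Vertical separation Δz = 672.06 − 659.00 = 13.06 m.
|i_v| = |Δh| / Δz = 1.32 / 13.06 = 0.101.
Head is higher in the shallow piezometer, so vertical flow is downward (recharge condition).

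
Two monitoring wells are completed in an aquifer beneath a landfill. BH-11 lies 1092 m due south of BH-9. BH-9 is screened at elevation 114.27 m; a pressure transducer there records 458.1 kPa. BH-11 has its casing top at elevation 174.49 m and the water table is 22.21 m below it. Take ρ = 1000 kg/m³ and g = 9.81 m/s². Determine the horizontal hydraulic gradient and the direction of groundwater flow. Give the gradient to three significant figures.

i ≈ 0.00796; groundwater flows toward the south

Pressure head at BH-9: ψ = P/(ρg) = 458.1×1000 / (1000 × 9.81) = 46.70 m.
Total head at BH-9: h = z + ψ = 114.27 + 46.70 = 160.97 m.
Total head at BH-11: h = 174.49 − 22.21 = 152.28 m.
Head difference: h(BH-9) − h(BH-11) = 160.97 − 152.28 = 8.69 m.
Hydraulic gradient: i = |Δh| / L = 8.69 / 1092 = 0.00796.
Flow is from higher to lower head: from BH-9 toward BH-11, i.e. toward the south.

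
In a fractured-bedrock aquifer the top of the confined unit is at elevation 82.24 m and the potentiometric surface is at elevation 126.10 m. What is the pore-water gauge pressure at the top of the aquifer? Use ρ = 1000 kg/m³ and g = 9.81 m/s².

Pressure head at the aquifer top: ψ = h − z = 126.10 − 82.24 = 43.86 m.
P = ρgψ = 1000 × 9.81 × 43.86 = 430267 Pa ≈ 430 kPa.

P ≈ 430 kPa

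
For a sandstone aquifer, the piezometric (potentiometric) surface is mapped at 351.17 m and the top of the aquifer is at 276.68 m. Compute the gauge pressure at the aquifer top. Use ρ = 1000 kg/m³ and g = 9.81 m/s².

P ≈ 731 kPa

Pressure head at the aquifer top: ψ = h − z = 351.17 − 276.68 = 74.49 m.
P = ρgψ = 1000 × 9.81 × 74.49 = 730747 Pa ≈ 731 kPa.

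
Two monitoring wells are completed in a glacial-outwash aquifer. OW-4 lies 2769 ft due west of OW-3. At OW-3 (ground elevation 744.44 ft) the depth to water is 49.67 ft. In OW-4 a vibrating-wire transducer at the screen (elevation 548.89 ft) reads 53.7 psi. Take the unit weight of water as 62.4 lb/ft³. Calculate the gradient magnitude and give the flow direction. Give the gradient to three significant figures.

Total head at OW-3: h = 744.44 − 49.67 = 694.77 ft.
Pressure head at OW-4: ψ = 144·P/γ = 144 × 53.7 / 62.4 = 123.92 ft.
Total head at OW-4: h = z + ψ = 548.89 + 123.92 = 672.81 ft.
Head difference: h(OW-3) − h(OW-4) = 694.77 − 672.81 = 21.96 ft.
Hydraulic gradient: i = |Δh| / L = 21.96 / 2769 = 0.00793.
Flow is from higher to lower head: from OW-3 toward OW-4, i.e. toward the west.

i ≈ 0.00793; groundwater flows toward the west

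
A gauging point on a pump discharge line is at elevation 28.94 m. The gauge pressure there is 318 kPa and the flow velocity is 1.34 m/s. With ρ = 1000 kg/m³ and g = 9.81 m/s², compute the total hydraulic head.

h ≈ 61.45 m

Pressure head ψ = P/(ρg) = 318×1000 / (1000 × 9.81) = 32.42 m.
Velocity head = v²/(2g) = 1.34² / (2 × 9.81) = 0.092 m.
h = z + ψ + v²/(2g) = 28.94 + 32.42 + 0.092 = 61.45 m.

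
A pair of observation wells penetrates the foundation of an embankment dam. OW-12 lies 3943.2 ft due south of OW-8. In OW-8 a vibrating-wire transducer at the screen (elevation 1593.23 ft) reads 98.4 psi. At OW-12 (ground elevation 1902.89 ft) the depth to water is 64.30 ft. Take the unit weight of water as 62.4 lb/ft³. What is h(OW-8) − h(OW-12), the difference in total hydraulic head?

Pressure head at OW-8: ψ = 144·P/γ = 144 × 98.4 / 62.4 = 227.08 ft.
Total head at OW-8: h = z + ψ = 1593.23 + 227.08 = 1820.31 ft.
Total head at OW-12: h = 1902.89 − 64.30 = 1838.59 ft.
Head difference: h(OW-8) − h(OW-12) = 1820.31 − 1838.59 = -18.28 ft.

Δh ≈ -18.28 ft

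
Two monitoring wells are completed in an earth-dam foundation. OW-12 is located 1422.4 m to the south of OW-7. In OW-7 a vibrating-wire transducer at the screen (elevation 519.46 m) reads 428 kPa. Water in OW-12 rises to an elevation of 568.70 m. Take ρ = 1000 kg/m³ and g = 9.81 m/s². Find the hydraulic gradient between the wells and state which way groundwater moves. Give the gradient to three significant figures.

Pressure head at OW-7: ψ = P/(ρg) = 428×1000 / (1000 × 9.81) = 43.63 m.
Total head at OW-7: h = z + ψ = 519.46 + 43.63 = 563.09 m.
Total head at OW-12: h = 568.70 m (water level in the piezometer is the total head).
Head difference: h(OW-7) − h(OW-12) = 563.09 − 568.70 = -5.61 m.
Hydraulic gradient: i = |Δh| / L = 5.61 / 1422.4 = 0.00394.
Flow is from higher to lower head: from OW-12 toward OW-7, i.e. toward the north.

i ≈ 0.00394; groundwater flows toward the north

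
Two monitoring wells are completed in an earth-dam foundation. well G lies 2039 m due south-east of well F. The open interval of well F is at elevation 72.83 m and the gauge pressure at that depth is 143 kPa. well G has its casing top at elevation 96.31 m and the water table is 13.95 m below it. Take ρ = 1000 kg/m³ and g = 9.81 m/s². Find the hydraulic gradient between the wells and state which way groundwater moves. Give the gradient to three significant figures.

i ≈ 0.00248; groundwater flows toward the south-east

Pressure head at well F: ψ = P/(ρg) = 143×1000 / (1000 × 9.81) = 14.58 m.
Total head at well F: h = z + ψ = 72.83 + 14.58 = 87.41 m.
Total head at well G: h = 96.31 − 13.95 = 82.36 m.
Head difference: h(well F) − h(well G) = 87.41 − 82.36 = 5.05 m.
Hydraulic gradient: i = |Δh| / L = 5.05 / 2039 = 0.00248.
Flow is from higher to lower head: from well F toward well G, i.e. toward the south-east.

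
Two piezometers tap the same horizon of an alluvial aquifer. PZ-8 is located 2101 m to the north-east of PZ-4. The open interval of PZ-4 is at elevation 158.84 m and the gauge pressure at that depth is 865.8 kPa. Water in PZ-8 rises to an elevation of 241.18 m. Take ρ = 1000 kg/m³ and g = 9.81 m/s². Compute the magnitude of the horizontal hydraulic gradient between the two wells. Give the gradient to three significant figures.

i ≈ 0.00282

Pressure head at PZ-4: ψ = P/(ρg) = 865.8×1000 / (1000 × 9.81) = 88.26 m.
Total head at PZ-4: h = z + ψ = 158.84 + 88.26 = 247.10 m.
Total head at PZ-8: h = 241.18 m (water level in the piezometer is the total head).
Head difference: h(PZ-4) − h(PZ-8) = 247.10 − 241.18 = 5.92 m.
Hydraulic gradient: i = |Δh| / L = 5.92 / 2101 = 0.00282.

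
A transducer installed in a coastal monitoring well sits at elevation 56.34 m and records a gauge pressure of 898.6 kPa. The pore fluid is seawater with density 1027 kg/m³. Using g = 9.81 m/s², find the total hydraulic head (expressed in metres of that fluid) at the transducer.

h ≈ 145.53 m

ψ = P/(ρg) = 898.6×1000 / (1027 × 9.81) = 89.19 m.
h = z + ψ = 56.34 + 89.19 = 145.53 m.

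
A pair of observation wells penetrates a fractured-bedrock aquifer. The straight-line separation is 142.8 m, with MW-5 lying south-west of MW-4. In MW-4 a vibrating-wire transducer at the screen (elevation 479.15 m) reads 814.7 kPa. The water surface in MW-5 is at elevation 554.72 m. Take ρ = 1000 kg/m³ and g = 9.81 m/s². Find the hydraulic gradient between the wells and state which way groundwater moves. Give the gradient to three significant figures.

Pressure head at MW-4: ψ = P/(ρg) = 814.7×1000 / (1000 × 9.81) = 83.05 m.
Total head at MW-4: h = z + ψ = 479.15 + 83.05 = 562.20 m.
Total head at MW-5: h = 554.72 m (water level in the piezometer is the total head).
Head difference: h(MW-4) − h(MW-5) = 562.20 − 554.72 = 7.48 m.
Hydraulic gradient: i = |Δh| / L = 7.48 / 142.8 = 0.0524.
Flow is from higher to lower head: from MW-4 toward MW-5, i.e. toward the south-west.

i ≈ 0.0524; groundwater flows toward the south-west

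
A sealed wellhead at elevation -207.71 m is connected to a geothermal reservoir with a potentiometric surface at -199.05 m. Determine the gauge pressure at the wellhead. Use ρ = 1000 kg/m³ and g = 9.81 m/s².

Head above the cap: Δh = -199.05 − (-207.71) = 8.66 m.
P = ρgΔh = 1000 × 9.81 × 8.66 = 84955 Pa ≈ 85.0 kPa.

P ≈ 85.0 kPa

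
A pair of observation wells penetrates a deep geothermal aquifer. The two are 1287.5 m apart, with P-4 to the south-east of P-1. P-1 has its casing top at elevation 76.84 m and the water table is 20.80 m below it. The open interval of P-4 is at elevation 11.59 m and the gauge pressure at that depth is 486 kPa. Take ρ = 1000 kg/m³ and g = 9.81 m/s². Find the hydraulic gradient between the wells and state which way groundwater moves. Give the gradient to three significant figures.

i ≈ 0.00395; groundwater flows toward the north-west

Total head at P-1: h = 76.84 − 20.80 = 56.04 m.
Pressure head at P-4: ψ = P/(ρg) = 486×1000 / (1000 × 9.81) = 49.54 m.
Total head at P-4: h = z + ψ = 11.59 + 49.54 = 61.13 m.
Head difference: h(P-1) − h(P-4) = 56.04 − 61.13 = -5.09 m.
Hydraulic gradient: i = |Δh| / L = 5.09 / 1287.5 = 0.00395.
Flow is from higher to lower head: from P-4 toward P-1, i.e. toward the north-west.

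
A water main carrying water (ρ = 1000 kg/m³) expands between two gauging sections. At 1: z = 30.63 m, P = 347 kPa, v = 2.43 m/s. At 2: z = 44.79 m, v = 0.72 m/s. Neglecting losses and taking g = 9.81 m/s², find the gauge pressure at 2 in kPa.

Pressure head at 1: ψ₁ = P₁/(ρg) = 347×1000 / (1000 × 9.81) = 35.37 m.
Velocity heads: v₁²/2g = 2.43²/19.62 = 0.301 m; v₂²/2g = 0.72²/19.62 = 0.026 m.
Total head H = z₁ + ψ₁ + v₁²/2g = 30.63 + 35.37 + 0.301 = 66.30 m.
ψ₂ = H − z₂ − v₂²/2g = 66.30 − 44.79 − 0.026 = 21.48 m.
P₂ = ρgψ₂ = 1000 × 9.81 × 21.48 ≈ 211 kPa.

P₂ ≈ 211 kPa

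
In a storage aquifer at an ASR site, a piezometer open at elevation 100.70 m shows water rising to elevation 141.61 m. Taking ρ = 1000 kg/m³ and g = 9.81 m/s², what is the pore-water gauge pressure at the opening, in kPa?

P ≈ 401 kPa

Pressure head ψ = h − z = 141.61 − 100.70 = 40.91 m.
P = ρgψ = 1000 × 9.81 × 40.91 = 401327 Pa ≈ 401 kPa.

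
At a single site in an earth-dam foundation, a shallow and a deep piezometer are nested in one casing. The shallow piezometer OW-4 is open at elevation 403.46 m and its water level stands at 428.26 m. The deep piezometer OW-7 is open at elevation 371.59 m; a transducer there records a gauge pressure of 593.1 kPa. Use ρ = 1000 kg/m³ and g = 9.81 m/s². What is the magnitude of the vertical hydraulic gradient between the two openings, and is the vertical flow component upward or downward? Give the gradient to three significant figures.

Total head at OW-4: h = 428.26 m (water level in the standpipe).
Pressure head at OW-7: ψ = P/(ρg) = 593.1×1000 / (1000 × 9.81) = 60.46 m.
Total head at OW-7: h = z + ψ = 371.59 + 60.46 = 432.05 m.
Δh = h(OW-4) − h(OW-7) = 428.26 − 432.05 = -3.79 m.
Vertical separation Δz = 403.46 − 371.59 = 31.87 m.
|i_v| = |Δh| / Δz = 3.79 / 31.87 = 0.119.
Head is higher in the deep piezometer, so vertical flow is upward (discharge condition).

|i_v| ≈ 0.119; vertical flow is upward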